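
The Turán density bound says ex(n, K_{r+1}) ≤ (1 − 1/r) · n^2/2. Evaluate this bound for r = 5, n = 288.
Turán density bound = (4/5) · 288^2/2 = 165888/5 ≈ 33177.6

Turán's theorem: ex(n, K_{r+1}) is achieved by the complete r-partite Turán graph T(n, r) with parts as balanced as possible, and is at most (1 − 1/r) · n^2/2. For r = 5, n = 288: the density bound is (4/5) · 82944/2 = 165888/5 ≈ 33177.6. The integer-valued extremum is e(T(288, 5)) = 33177, which is strictly less than the density bound 165888/5 since 5 ∤ 288 (the parts of T(288, 5) cannot all be equal).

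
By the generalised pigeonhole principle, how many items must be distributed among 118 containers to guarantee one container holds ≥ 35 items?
n = (35 − 1)·118 + 1 = 4013

By the generalised pigeonhole principle, to guarantee some box contains ≥ r objects we need more than (r − 1) · k objects total. Threshold: n = (r − 1) · k + 1. With r = 35 and k = 118: n = 34 · 118 + 1 = 4012 + 1 = 4013. For n = 4012 = 34 · 118, we can put exactly 34 objects in every box, avoiding 35 in any single one — so 4013 is tight.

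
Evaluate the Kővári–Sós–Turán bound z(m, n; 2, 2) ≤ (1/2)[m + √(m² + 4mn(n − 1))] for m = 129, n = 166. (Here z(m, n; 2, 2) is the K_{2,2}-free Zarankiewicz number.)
z(129, 166; 2, 2) ≤ (1/2)[129 + √(129² + 4·129·166·165)] = (1/2)[129 + √14149881] = 1945.3164

Kővári–Sós–Turán: let r_1, ..., r_129 be the row sums and z = Σ r_i the total number of 1s. Each pair of columns can share at most one row with both entries 1 (else a 2×2 all-ones block appears), so Σ_i C(r_i, 2) ≤ C(166, 2) = 13695. By convexity Σ_i C(r_i, 2) ≥ 129·C(z/129, 2) = z(z − 129)/(2·129), giving z² − 129z − 129·166·165 ≤ 0 and hence z ≤ (1/2)[129 + √(16641 + 4·3533310)] = (1/2)[129 + √14149881] ≈ (1/2)(129 + 3761.6328) = 1945.3164.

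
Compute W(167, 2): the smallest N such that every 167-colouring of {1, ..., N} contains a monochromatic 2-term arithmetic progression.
W(167, 2) = 167 + 1 = 168

A 2-term AP is any pair of integers, so a monochromatic 2-AP exists iff some colour is used at least twice. With 167 colours, the colouring i ↦ i on {1, ..., 167} uses each colour once, avoiding any monochromatic pair, so W(167, 2) > 167. For {1, ..., 168}, pigeonhole forces two integers of the same colour, which form a monochromatic 2-AP. Hence W(167, 2) = 168.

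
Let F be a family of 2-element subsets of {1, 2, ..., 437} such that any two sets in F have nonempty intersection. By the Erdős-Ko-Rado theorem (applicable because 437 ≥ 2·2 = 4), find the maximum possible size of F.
max |F| = C(436, 1) = 436

Erdős-Ko-Rado (1961): when n ≥ 2k, max |F| = C(n−1, k−1). The bound is attained by the star {A : i ∈ A} for any fixed i ∈ [n]. Here C(437−1, 2−1) = C(436, 1) = 436.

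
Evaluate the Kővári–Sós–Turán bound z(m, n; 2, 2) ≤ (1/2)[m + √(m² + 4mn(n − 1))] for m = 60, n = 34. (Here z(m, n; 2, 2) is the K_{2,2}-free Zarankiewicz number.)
z(60, 34; 2, 2) ≤ (1/2)[60 + √(60² + 4·60·34·33)] = (1/2)[60 + √272880] = 291.1896

Kővári–Sós–Turán: let r_1, ..., r_60 be the row sums and z = Σ r_i the total number of 1s. Each pair of columns can share at most one row with both entries 1 (else a 2×2 all-ones block appears), so Σ_i C(r_i, 2) ≤ C(34, 2) = 561. By convexity Σ_i C(r_i, 2) ≥ 60·C(z/60, 2) = z(z − 60)/(2·60), giving z² − 60z − 60·34·33 ≤ 0 and hence z ≤ (1/2)[60 + √(3600 + 4·67320)] = (1/2)[60 + √272880] ≈ (1/2)(60 + 522.3792) = 291.1896.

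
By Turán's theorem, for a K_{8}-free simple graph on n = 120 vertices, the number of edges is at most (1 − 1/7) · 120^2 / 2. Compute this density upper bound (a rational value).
Turán density bound = (6/7) · 120^2/2 = 43200/7 ≈ 6171.4286

Turán's theorem: ex(n, K_{r+1}) is achieved by the complete r-partite Turán graph T(n, r) with parts as balanced as possible, and is at most (1 − 1/r) · n^2/2. For r = 7, n = 120: the density bound is (6/7) · 14400/2 = 43200/7 ≈ 6171.4286. The integer-valued extremum is e(T(120, 7)) = 6171, which is strictly less than the density bound 43200/7 since 7 ∤ 120 (the parts of T(120, 7) cannot all be equal).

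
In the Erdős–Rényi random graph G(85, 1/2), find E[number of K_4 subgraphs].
E[# K_4] = C(85, 4) · (1/2)^C(4, 2) = 2024785 / 2^6 = 31637.265625

For each 4-subset S of vertices (there are C(85, 4) = 2024785 such S), let X_S = 1 if S induces a K_4 (all C(4, 2) = 6 edges present). Then P(X_S = 1) = (1/2)^6 = 1/64. By linearity of expectation, E[# K_4] = C(85, 4) · (1/2)^6 = 2024785 / 64 = 31637.265625.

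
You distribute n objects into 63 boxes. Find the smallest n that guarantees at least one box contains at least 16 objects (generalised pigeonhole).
n = (16 − 1)·63 + 1 = 946

By the generalised pigeonhole principle, to guarantee some box contains ≥ r objects we need more than (r − 1) · k objects total. Threshold: n = (r − 1) · k + 1. With r = 16 and k = 63: n = 15 · 63 + 1 = 945 + 1 = 946. For n = 945 = 15 · 63, we can put exactly 15 objects in every box, avoiding 16 in any single one — so 946 is tight.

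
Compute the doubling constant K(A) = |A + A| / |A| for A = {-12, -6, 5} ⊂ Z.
K = |A + A| / |A| = 6/3 = 2

Enumerate A + A = {a + b : a, b ∈ A}. With |A| = 3, there are |A|^2 = 9 ordered sum pairs; collecting distinct values, A + A = {-24, -18, -12, -7, -1, 10}, so |A + A| = 6. Thus K = 6/3 = 2. For comparison, the minimum possible |A + A| over all 3-element sets is 2·3 − 1 = 5 (so min K = 5/3), attained only by arithmetic progressions.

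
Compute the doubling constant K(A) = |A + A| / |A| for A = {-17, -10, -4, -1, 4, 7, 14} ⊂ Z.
K = |A + A| / |A| = 26/7

Enumerate A + A = {a + b : a, b ∈ A}. With |A| = 7, there are |A|^2 = 49 ordered sum pairs; collecting distinct values, A + A = {-34, -27, -21, -20, -18, -14, -13, -11, -10, -8, -6, -5, -3, -2, 0, 3, 4, 6, 8, 10, 11, 13, 14, 18, 21, 28}, so |A + A| = 26. Thus K = 26/7. For comparison, the minimum possible |A + A| over all 7-element sets is 2·7 − 1 = 13 (so min K = 13/7), attained only by arithmetic progressions.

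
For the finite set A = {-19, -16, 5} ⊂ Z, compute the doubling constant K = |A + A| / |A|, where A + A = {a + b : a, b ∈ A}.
K = |A + A| / |A| = 6/3 = 2

Enumerate A + A = {a + b : a, b ∈ A}. With |A| = 3, there are |A|^2 = 9 ordered sum pairs; collecting distinct values, A + A = {-38, -35, -32, -14, -11, 10}, so |A + A| = 6. Thus K = 6/3 = 2. For comparison, the minimum possible |A + A| over all 3-element sets is 2·3 − 1 = 5 (so min K = 5/3), attained only by arithmetic progressions.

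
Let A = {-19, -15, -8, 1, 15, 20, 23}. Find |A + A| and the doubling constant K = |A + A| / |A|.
K = |A + A| / |A| = 28/7 = 4

Enumerate A + A = {a + b : a, b ∈ A}. With |A| = 7, there are |A|^2 = 49 ordered sum pairs; collecting distinct values, A + A = {-38, -34, -30, -27, -23, -18, -16, -14, -7, -4, 0, 1, 2, 4, 5, 7, 8, 12, 15, 16, 21, 24, 30, 35, 38, 40, 43, 46}, so |A + A| = 28. Thus K = 28/7 = 4. For comparison, the minimum possible |A + A| over all 7-element sets is 2·7 − 1 = 13 (so min K = 13/7), attained only by arithmetic progressions.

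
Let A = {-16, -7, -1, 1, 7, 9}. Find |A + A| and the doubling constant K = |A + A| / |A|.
K = |A + A| / |A| = 18/6 = 3

Enumerate A + A = {a + b : a, b ∈ A}. With |A| = 6, there are |A|^2 = 36 ordered sum pairs; collecting distinct values, A + A = {-32, -23, -17, -15, -14, -9, -8, -7, -6, -2, 0, 2, 6, 8, 10, 14, 16, 18}, so |A + A| = 18. Thus K = 18/6 = 3. For comparison, the minimum possible |A + A| over all 6-element sets is 2·6 − 1 = 11 (so min K = 11/6), attained only by arithmetic progressions.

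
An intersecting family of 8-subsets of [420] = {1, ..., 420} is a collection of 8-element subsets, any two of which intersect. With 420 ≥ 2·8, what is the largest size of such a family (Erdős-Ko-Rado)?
max |F| = C(419, 7) = 427747660965768

Erdős-Ko-Rado (1961): when n ≥ 2k, max |F| = C(n−1, k−1). The bound is attained by the star {A : i ∈ A} for any fixed i ∈ [n]. Here C(420−1, 8−1) = C(419, 7) = 427747660965768.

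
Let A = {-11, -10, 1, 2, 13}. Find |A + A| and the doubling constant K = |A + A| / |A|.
K = |A + A| / |A| = 12/5

Enumerate A + A = {a + b : a, b ∈ A}. With |A| = 5, there are |A|^2 = 25 ordered sum pairs; collecting distinct values, A + A = {-22, -21, -20, -10, -9, -8, 2, 3, 4, 14, 15, 26}, so |A + A| = 12. Thus K = 12/5. For comparison, the minimum possible |A + A| over all 5-element sets is 2·5 − 1 = 9 (so min K = 9/5), attained only by arithmetic progressions.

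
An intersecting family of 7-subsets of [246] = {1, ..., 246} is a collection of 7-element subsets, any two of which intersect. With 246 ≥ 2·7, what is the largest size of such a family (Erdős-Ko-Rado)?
max |F| = C(245, 6) = 282405621960

Erdős-Ko-Rado (1961): when n ≥ 2k, max |F| = C(n−1, k−1). The bound is attained by the star {A : i ∈ A} for any fixed i ∈ [n]. Here C(246−1, 7−1) = C(245, 6) = 282405621960.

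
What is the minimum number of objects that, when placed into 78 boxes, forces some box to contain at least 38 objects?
n = (38 − 1)·78 + 1 = 2887

By the generalised pigeonhole principle, to guarantee some box contains ≥ r objects we need more than (r − 1) · k objects total. Threshold: n = (r − 1) · k + 1. With r = 38 and k = 78: n = 37 · 78 + 1 = 2886 + 1 = 2887. For n = 2886 = 37 · 78, we can put exactly 37 objects in every box, avoiding 38 in any single one — so 2887 is tight.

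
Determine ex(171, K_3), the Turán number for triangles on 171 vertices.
ex(171, K_3) = ⌊171^2/4⌋ = 7310

Mantel (1907): a triangle-free graph on n vertices has at most ⌊n^2/4⌋ edges, with equality for the complete bipartite graph K_{⌊n/2⌋, ⌈n/2⌉}. For n = 171: ⌊171^2/4⌋ = ⌊29241/4⌋ = 7310. The extremal graph is K_{85, 86}, which has 85·86 = 7310 edges.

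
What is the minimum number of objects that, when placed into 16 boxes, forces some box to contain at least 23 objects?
n = (23 − 1)·16 + 1 = 353

By the generalised pigeonhole principle, to guarantee some box contains ≥ r objects we need more than (r − 1) · k objects total. Threshold: n = (r − 1) · k + 1. With r = 23 and k = 16: n = 22 · 16 + 1 = 352 + 1 = 353. For n = 352 = 22 · 16, we can put exactly 22 objects in every box, avoiding 23 in any single one — so 353 is tight.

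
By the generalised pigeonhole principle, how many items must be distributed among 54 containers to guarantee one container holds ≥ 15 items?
n = (15 − 1)·54 + 1 = 757

By the generalised pigeonhole principle, to guarantee some box contains ≥ r objects we need more than (r − 1) · k objects total. Threshold: n = (r − 1) · k + 1. With r = 15 and k = 54: n = 14 · 54 + 1 = 756 + 1 = 757. For n = 756 = 14 · 54, we can put exactly 14 objects in every box, avoiding 15 in any single one — so 757 is tight.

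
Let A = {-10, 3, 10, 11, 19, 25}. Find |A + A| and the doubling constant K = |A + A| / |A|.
K = |A + A| / |A| = 20/6 = 10/3

Enumerate A + A = {a + b : a, b ∈ A}. With |A| = 6, there are |A|^2 = 36 ordered sum pairs; collecting distinct values, A + A = {-20, -7, 0, 1, 6, 9, 13, 14, 15, 20, 21, 22, 28, 29, 30, 35, 36, 38, 44, 50}, so |A + A| = 20. Thus K = 20/6 = 10/3. For comparison, the minimum possible |A + A| over all 6-element sets is 2·6 − 1 = 11 (so min K = 11/6), attained only by arithmetic progressions.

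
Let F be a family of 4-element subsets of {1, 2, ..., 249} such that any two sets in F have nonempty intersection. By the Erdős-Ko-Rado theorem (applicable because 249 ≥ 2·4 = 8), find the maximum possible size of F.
max |F| = C(248, 3) = 2511496

The Erdős-Ko-Rado theorem states: for n ≥ 2k, an intersecting family of k-subsets of an n-element set has size at most C(n − 1, k − 1), with equality for 'star' families {A ⊆ [n] : |A| = k, i ∈ A} (fix an element i). For n = 249, k = 4: C(248, 3) = 2511496.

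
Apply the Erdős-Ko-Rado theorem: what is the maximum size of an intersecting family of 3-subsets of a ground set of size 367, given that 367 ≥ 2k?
max |F| = C(366, 2) = 66795

The Erdős-Ko-Rado theorem states: for n ≥ 2k, an intersecting family of k-subsets of an n-element set has size at most C(n − 1, k − 1), with equality for 'star' families {A ⊆ [n] : |A| = k, i ∈ A} (fix an element i). For n = 367, k = 3: C(366, 2) = 66795.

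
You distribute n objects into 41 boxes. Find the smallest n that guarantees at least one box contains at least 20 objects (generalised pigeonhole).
n = (20 − 1)·41 + 1 = 780

By the generalised pigeonhole principle, to guarantee some box contains ≥ r objects we need more than (r − 1) · k objects total. Threshold: n = (r − 1) · k + 1. With r = 20 and k = 41: n = 19 · 41 + 1 = 779 + 1 = 780. For n = 779 = 19 · 41, we can put exactly 19 objects in every box, avoiding 20 in any single one — so 780 is tight.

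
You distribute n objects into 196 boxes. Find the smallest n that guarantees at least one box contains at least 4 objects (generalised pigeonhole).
n = (4 − 1)·196 + 1 = 589

By the generalised pigeonhole principle, to guarantee some box contains ≥ r objects we need more than (r − 1) · k objects total. Threshold: n = (r − 1) · k + 1. With r = 4 and k = 196: n = 3 · 196 + 1 = 588 + 1 = 589. For n = 588 = 3 · 196, we can put exactly 3 objects in every box, avoiding 4 in any single one — so 589 is tight.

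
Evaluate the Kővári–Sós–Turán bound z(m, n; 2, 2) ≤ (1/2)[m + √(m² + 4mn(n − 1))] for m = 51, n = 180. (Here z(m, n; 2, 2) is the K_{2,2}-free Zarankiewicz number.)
z(51, 180; 2, 2) ≤ (1/2)[51 + √(51² + 4·51·180·179)] = (1/2)[51 + √6575481] = 1307.635

Kővári–Sós–Turán: let r_1, ..., r_51 be the row sums and z = Σ r_i the total number of 1s. Each pair of columns can share at most one row with both entries 1 (else a 2×2 all-ones block appears), so Σ_i C(r_i, 2) ≤ C(180, 2) = 16110. By convexity Σ_i C(r_i, 2) ≥ 51·C(z/51, 2) = z(z − 51)/(2·51), giving z² − 51z − 51·180·179 ≤ 0 and hence z ≤ (1/2)[51 + √(2601 + 4·1643220)] = (1/2)[51 + √6575481] ≈ (1/2)(51 + 2564.2701) = 1307.635.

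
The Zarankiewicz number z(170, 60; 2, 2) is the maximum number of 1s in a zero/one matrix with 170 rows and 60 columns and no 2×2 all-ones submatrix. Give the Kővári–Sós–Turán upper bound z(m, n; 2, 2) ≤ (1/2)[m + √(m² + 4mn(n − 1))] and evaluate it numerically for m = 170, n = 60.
z(170, 60; 2, 2) ≤ (1/2)[170 + √(170² + 4·170·60·59)] = (1/2)[170 + √2436100] = 865.4005

Kővári–Sós–Turán: let r_1, ..., r_170 be the row sums and z = Σ r_i the total number of 1s. Each pair of columns can share at most one row with both entries 1 (else a 2×2 all-ones block appears), so Σ_i C(r_i, 2) ≤ C(60, 2) = 1770. By convexity Σ_i C(r_i, 2) ≥ 170·C(z/170, 2) = z(z − 170)/(2·170), giving z² − 170z − 170·60·59 ≤ 0 and hence z ≤ (1/2)[170 + √(28900 + 4·601800)] = (1/2)[170 + √2436100] ≈ (1/2)(170 + 1560.8011) = 865.4005.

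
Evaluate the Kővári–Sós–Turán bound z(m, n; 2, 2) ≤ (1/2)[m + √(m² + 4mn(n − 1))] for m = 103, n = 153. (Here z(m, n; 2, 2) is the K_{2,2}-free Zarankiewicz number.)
z(103, 153; 2, 2) ≤ (1/2)[103 + √(103² + 4·103·153·152)] = (1/2)[103 + √9592081] = 1600.0542

Kővári–Sós–Turán: let r_1, ..., r_103 be the row sums and z = Σ r_i the total number of 1s. Each pair of columns can share at most one row with both entries 1 (else a 2×2 all-ones block appears), so Σ_i C(r_i, 2) ≤ C(153, 2) = 11628. By convexity Σ_i C(r_i, 2) ≥ 103·C(z/103, 2) = z(z − 103)/(2·103), giving z² − 103z − 103·153·152 ≤ 0 and hence z ≤ (1/2)[103 + √(10609 + 4·2395368)] = (1/2)[103 + √9592081] ≈ (1/2)(103 + 3097.1085) = 1600.0542.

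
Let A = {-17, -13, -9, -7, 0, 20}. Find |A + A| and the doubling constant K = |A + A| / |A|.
K = |A + A| / |A| = 20/6 = 10/3

Enumerate A + A = {a + b : a, b ∈ A}. With |A| = 6, there are |A|^2 = 36 ordered sum pairs; collecting distinct values, A + A = {-34, -30, -26, -24, -22, -20, -18, -17, -16, -14, -13, -9, -7, 0, 3, 7, 11, 13, 20, 40}, so |A + A| = 20. Thus K = 20/6 = 10/3. For comparison, the minimum possible |A + A| over all 6-element sets is 2·6 − 1 = 11 (so min K = 11/6), attained only by arithmetic progressions.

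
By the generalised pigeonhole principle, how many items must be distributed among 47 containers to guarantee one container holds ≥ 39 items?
n = (39 − 1)·47 + 1 = 1787

By the generalised pigeonhole principle, to guarantee some box contains ≥ r objects we need more than (r − 1) · k objects total. Threshold: n = (r − 1) · k + 1. With r = 39 and k = 47: n = 38 · 47 + 1 = 1786 + 1 = 1787. For n = 1786 = 38 · 47, we can put exactly 38 objects in every box, avoiding 39 in any single one — so 1787 is tight.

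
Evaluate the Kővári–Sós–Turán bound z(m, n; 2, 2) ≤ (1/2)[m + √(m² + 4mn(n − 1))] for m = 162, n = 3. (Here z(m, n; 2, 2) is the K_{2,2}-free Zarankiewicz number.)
z(162, 3; 2, 2) ≤ (1/2)[162 + √(162² + 4·162·3·2)] = (1/2)[162 + √30132] = 167.7929

Kővári–Sós–Turán: let r_1, ..., r_162 be the row sums and z = Σ r_i the total number of 1s. Each pair of columns can share at most one row with both entries 1 (else a 2×2 all-ones block appears), so Σ_i C(r_i, 2) ≤ C(3, 2) = 3. By convexity Σ_i C(r_i, 2) ≥ 162·C(z/162, 2) = z(z − 162)/(2·162), giving z² − 162z − 162·3·2 ≤ 0 and hence z ≤ (1/2)[162 + √(26244 + 4·972)] = (1/2)[162 + √30132] ≈ (1/2)(162 + 173.5857) = 167.7929.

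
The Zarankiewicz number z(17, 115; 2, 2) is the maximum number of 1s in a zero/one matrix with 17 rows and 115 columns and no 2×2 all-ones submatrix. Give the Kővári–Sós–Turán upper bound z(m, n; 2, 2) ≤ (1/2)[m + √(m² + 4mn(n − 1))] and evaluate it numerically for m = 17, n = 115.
z(17, 115; 2, 2) ≤ (1/2)[17 + √(17² + 4·17·115·114)] = (1/2)[17 + √891769] = 480.6676

Kővári–Sós–Turán: let r_1, ..., r_17 be the row sums and z = Σ r_i the total number of 1s. Each pair of columns can share at most one row with both entries 1 (else a 2×2 all-ones block appears), so Σ_i C(r_i, 2) ≤ C(115, 2) = 6555. By convexity Σ_i C(r_i, 2) ≥ 17·C(z/17, 2) = z(z − 17)/(2·17), giving z² − 17z − 17·115·114 ≤ 0 and hence z ≤ (1/2)[17 + √(289 + 4·222870)] = (1/2)[17 + √891769] ≈ (1/2)(17 + 944.3352) = 480.6676.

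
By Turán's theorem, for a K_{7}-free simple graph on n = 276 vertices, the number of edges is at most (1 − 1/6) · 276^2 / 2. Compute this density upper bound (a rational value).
Turán density bound = (5/6) · 276^2/2 = 31740

Turán's theorem: ex(n, K_{r+1}) is achieved by the complete r-partite Turán graph T(n, r) with parts as balanced as possible, and is at most (1 − 1/r) · n^2/2. For r = 6, n = 276: the density bound is (5/6) · 76176/2 = 31740. Since 6 ∣ 276, the Turán graph T(276, 6) has parts of equal size 46, and its edge count e(T(276, 6)) = 31740 attains the density bound exactly.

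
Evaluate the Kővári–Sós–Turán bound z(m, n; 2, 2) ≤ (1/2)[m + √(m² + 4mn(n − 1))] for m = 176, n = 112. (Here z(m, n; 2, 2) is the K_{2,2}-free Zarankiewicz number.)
z(176, 112; 2, 2) ≤ (1/2)[176 + √(176² + 4·176·112·111)] = (1/2)[176 + √8783104] = 1569.8151

Kővári–Sós–Turán: let r_1, ..., r_176 be the row sums and z = Σ r_i the total number of 1s. Each pair of columns can share at most one row with both entries 1 (else a 2×2 all-ones block appears), so Σ_i C(r_i, 2) ≤ C(112, 2) = 6216. By convexity Σ_i C(r_i, 2) ≥ 176·C(z/176, 2) = z(z − 176)/(2·176), giving z² − 176z − 176·112·111 ≤ 0 and hence z ≤ (1/2)[176 + √(30976 + 4·2188032)] = (1/2)[176 + √8783104] ≈ (1/2)(176 + 2963.6302) = 1569.8151.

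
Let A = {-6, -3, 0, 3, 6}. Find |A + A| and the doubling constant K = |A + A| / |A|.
K = |A + A| / |A| = 9/5

Enumerate A + A = {a + b : a, b ∈ A}. With |A| = 5, there are |A|^2 = 25 ordered sum pairs; collecting distinct values, A + A = {-12, -9, -6, -3, 0, 3, 6, 9, 12}, so |A + A| = 9. Thus K = 9/5. Here |A + A| = 2|A| − 1 = 9, the minimum possible — so K = 9/5 is minimal, which holds iff A is an arithmetic progression.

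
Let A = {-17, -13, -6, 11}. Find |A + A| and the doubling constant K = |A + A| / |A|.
K = |A + A| / |A| = 10/4 = 5/2

Enumerate A + A = {a + b : a, b ∈ A}. With |A| = 4, there are |A|^2 = 16 ordered sum pairs; collecting distinct values, A + A = {-34, -30, -26, -23, -19, -12, -6, -2, 5, 22}, so |A + A| = 10. Thus K = 10/4 = 5/2. For comparison, the minimum possible |A + A| over all 4-element sets is 2·4 − 1 = 7 (so min K = 7/4), attained only by arithmetic progressions.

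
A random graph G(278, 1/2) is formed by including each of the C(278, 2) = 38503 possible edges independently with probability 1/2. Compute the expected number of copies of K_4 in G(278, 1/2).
E[# K_4] = C(278, 4) · (1/2)^C(4, 2) = 243531475 / 2^6 = 3805179.296875

For each 4-subset S of vertices (there are C(278, 4) = 243531475 such S), let X_S = 1 if S induces a K_4 (all C(4, 2) = 6 edges present). Then P(X_S = 1) = (1/2)^6 = 1/64. By linearity of expectation, E[# K_4] = C(278, 4) · (1/2)^6 = 243531475 / 64 = 3805179.296875.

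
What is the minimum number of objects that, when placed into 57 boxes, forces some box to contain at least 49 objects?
n = (49 − 1)·57 + 1 = 2737

By the generalised pigeonhole principle, to guarantee some box contains ≥ r objects we need more than (r − 1) · k objects total. Threshold: n = (r − 1) · k + 1. With r = 49 and k = 57: n = 48 · 57 + 1 = 2736 + 1 = 2737. For n = 2736 = 48 · 57, we can put exactly 48 objects in every box, avoiding 49 in any single one — so 2737 is tight.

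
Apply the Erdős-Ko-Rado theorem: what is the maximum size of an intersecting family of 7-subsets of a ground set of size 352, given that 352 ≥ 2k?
max |F| = C(351, 6) = 2488014510345

Erdős-Ko-Rado (1961): when n ≥ 2k, max |F| = C(n−1, k−1). The bound is attained by the star {A : i ∈ A} for any fixed i ∈ [n]. Here C(352−1, 7−1) = C(351, 6) = 2488014510345.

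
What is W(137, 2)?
W(137, 2) = 137 + 1 = 138

A 2-term AP is any pair of integers, so a monochromatic 2-AP exists iff some colour is used at least twice. With 137 colours, the colouring i ↦ i on {1, ..., 137} uses each colour once, avoiding any monochromatic pair, so W(137, 2) > 137. For {1, ..., 138}, pigeonhole forces two integers of the same colour, which form a monochromatic 2-AP. Hence W(137, 2) = 138.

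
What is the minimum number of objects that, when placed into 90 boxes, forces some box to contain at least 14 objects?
n = (14 − 1)·90 + 1 = 1171

By the generalised pigeonhole principle, to guarantee some box contains ≥ r objects we need more than (r − 1) · k objects total. Threshold: n = (r − 1) · k + 1. With r = 14 and k = 90: n = 13 · 90 + 1 = 1170 + 1 = 1171. For n = 1170 = 13 · 90, we can put exactly 13 objects in every box, avoiding 14 in any single one — so 1171 is tight.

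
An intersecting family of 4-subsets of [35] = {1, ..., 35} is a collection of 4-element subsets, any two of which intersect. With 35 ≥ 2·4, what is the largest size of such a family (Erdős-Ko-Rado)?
max |F| = C(34, 3) = 5984

The Erdős-Ko-Rado theorem states: for n ≥ 2k, an intersecting family of k-subsets of an n-element set has size at most C(n − 1, k − 1), with equality for 'star' families {A ⊆ [n] : |A| = k, i ∈ A} (fix an element i). For n = 35, k = 4: C(34, 3) = 5984.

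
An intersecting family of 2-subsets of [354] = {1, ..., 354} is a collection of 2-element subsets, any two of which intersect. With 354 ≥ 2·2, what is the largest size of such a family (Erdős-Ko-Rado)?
max |F| = C(353, 1) = 353

Erdős-Ko-Rado (1961): when n ≥ 2k, max |F| = C(n−1, k−1). The bound is attained by the star {A : i ∈ A} for any fixed i ∈ [n]. Here C(354−1, 2−1) = C(353, 1) = 353.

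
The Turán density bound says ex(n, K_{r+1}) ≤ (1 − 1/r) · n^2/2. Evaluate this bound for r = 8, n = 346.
Turán density bound = (7/8) · 346^2/2 = 209503/4 ≈ 52375.75

Turán's theorem: ex(n, K_{r+1}) is achieved by the complete r-partite Turán graph T(n, r) with parts as balanced as possible, and is at most (1 − 1/r) · n^2/2. For r = 8, n = 346: the density bound is (7/8) · 119716/2 = 209503/4 ≈ 52375.75. The integer-valued extremum is e(T(346, 8)) = 52375, which is strictly less than the density bound 209503/4 since 8 ∤ 346 (the parts of T(346, 8) cannot all be equal).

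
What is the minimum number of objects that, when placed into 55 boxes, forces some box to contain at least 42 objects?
n = (42 − 1)·55 + 1 = 2256

By the generalised pigeonhole principle, to guarantee some box contains ≥ r objects we need more than (r − 1) · k objects total. Threshold: n = (r − 1) · k + 1. With r = 42 and k = 55: n = 41 · 55 + 1 = 2255 + 1 = 2256. For n = 2255 = 41 · 55, we can put exactly 41 objects in every box, avoiding 42 in any single one — so 2256 is tight.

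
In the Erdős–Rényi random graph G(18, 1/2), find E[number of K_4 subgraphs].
E[# K_4] = C(18, 4) · (1/2)^C(4, 2) = 3060 / 2^6 = 765/16 = 47.8125

For each 4-subset S of vertices (there are C(18, 4) = 3060 such S), let X_S = 1 if S induces a K_4 (all C(4, 2) = 6 edges present). Then P(X_S = 1) = (1/2)^6 = 1/64. By linearity of expectation, E[# K_4] = C(18, 4) · (1/2)^6 = 3060 / 64 = 765/16 = 47.8125.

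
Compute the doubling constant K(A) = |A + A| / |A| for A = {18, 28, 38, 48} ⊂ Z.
K = |A + A| / |A| = 7/4

Enumerate A + A = {a + b : a, b ∈ A}. With |A| = 4, there are |A|^2 = 16 ordered sum pairs; collecting distinct values, A + A = {36, 46, 56, 66, 76, 86, 96}, so |A + A| = 7. Thus K = 7/4. Here |A + A| = 2|A| − 1 = 7, the minimum possible — so K = 7/4 is minimal, which holds iff A is an arithmetic progression.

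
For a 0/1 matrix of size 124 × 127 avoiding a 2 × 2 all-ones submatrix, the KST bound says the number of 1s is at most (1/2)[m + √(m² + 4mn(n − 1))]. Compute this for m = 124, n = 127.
z(124, 127; 2, 2) ≤ (1/2)[124 + √(124² + 4·124·127·126)] = (1/2)[124 + √7952368] = 1471.9972

Kővári–Sós–Turán: let r_1, ..., r_124 be the row sums and z = Σ r_i the total number of 1s. Each pair of columns can share at most one row with both entries 1 (else a 2×2 all-ones block appears), so Σ_i C(r_i, 2) ≤ C(127, 2) = 8001. By convexity Σ_i C(r_i, 2) ≥ 124·C(z/124, 2) = z(z − 124)/(2·124), giving z² − 124z − 124·127·126 ≤ 0 and hence z ≤ (1/2)[124 + √(15376 + 4·1984248)] = (1/2)[124 + √7952368] ≈ (1/2)(124 + 2819.9943) = 1471.9972.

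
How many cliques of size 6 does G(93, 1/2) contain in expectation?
E[# K_6] = C(93, 6) · (1/2)^C(6, 2) = 762245484 / 2^15 = 190561371/8192 ≈ 23261.886108

For each 6-subset S of vertices (there are C(93, 6) = 762245484 such S), let X_S = 1 if S induces a K_6 (all C(6, 2) = 15 edges present). Then P(X_S = 1) = (1/2)^15 = 1/32768. By linearity of expectation, E[# K_6] = C(93, 6) · (1/2)^15 = 762245484 / 32768 = 190561371/8192 ≈ 23261.886108.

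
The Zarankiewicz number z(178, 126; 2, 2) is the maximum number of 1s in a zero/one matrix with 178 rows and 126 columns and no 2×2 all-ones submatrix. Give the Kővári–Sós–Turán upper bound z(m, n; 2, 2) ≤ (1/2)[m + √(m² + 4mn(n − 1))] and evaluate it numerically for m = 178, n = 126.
z(178, 126; 2, 2) ≤ (1/2)[178 + √(178² + 4·178·126·125)] = (1/2)[178 + √11245684] = 1765.7293

Kővári–Sós–Turán: let r_1, ..., r_178 be the row sums and z = Σ r_i the total number of 1s. Each pair of columns can share at most one row with both entries 1 (else a 2×2 all-ones block appears), so Σ_i C(r_i, 2) ≤ C(126, 2) = 7875. By convexity Σ_i C(r_i, 2) ≥ 178·C(z/178, 2) = z(z − 178)/(2·178), giving z² − 178z − 178·126·125 ≤ 0 and hence z ≤ (1/2)[178 + √(31684 + 4·2803500)] = (1/2)[178 + √11245684] ≈ (1/2)(178 + 3353.4585) = 1765.7293.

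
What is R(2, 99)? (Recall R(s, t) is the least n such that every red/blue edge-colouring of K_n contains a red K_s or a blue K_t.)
R(2, 99) = 99

R(2, k) = k for all k ≥ 2: in a 2-colouring of K_k, either some edge is red (a red K_2) or all edges are blue (a blue K_k). And K_{98} coloured all-blue has no blue K_99, so R(2, 99) > 98. Hence R(2, 99) = 99.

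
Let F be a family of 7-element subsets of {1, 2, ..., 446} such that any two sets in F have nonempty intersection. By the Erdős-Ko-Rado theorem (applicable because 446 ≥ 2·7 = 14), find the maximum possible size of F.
max |F| = C(445, 6) = 10426240684860

The Erdős-Ko-Rado theorem states: for n ≥ 2k, an intersecting family of k-subsets of an n-element set has size at most C(n − 1, k − 1), with equality for 'star' families {A ⊆ [n] : |A| = k, i ∈ A} (fix an element i). For n = 446, k = 7: C(445, 6) = 10426240684860.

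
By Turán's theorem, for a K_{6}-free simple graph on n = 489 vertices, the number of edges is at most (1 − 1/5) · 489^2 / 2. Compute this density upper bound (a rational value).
Turán density bound = (4/5) · 489^2/2 = 478242/5 ≈ 95648.4

Turán's theorem: ex(n, K_{r+1}) is achieved by the complete r-partite Turán graph T(n, r) with parts as balanced as possible, and is at most (1 − 1/r) · n^2/2. For r = 5, n = 489: the density bound is (4/5) · 239121/2 = 478242/5 ≈ 95648.4. The integer-valued extremum is e(T(489, 5)) = 95648, which is strictly less than the density bound 478242/5 since 5 ∤ 489 (the parts of T(489, 5) cannot all be equal).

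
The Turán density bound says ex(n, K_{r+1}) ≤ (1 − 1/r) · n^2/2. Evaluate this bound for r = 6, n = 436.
Turán density bound = (5/6) · 436^2/2 = 237620/3 ≈ 79206.6667

Turán's theorem: ex(n, K_{r+1}) is achieved by the complete r-partite Turán graph T(n, r) with parts as balanced as possible, and is at most (1 − 1/r) · n^2/2. For r = 6, n = 436: the density bound is (5/6) · 190096/2 = 237620/3 ≈ 79206.6667. The integer-valued extremum is e(T(436, 6)) = 79206, which is strictly less than the density bound 237620/3 since 6 ∤ 436 (the parts of T(436, 6) cannot all be equal).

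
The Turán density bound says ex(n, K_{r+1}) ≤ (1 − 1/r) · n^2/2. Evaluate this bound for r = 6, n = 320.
Turán density bound = (5/6) · 320^2/2 = 128000/3 ≈ 42666.6667

Turán's theorem: ex(n, K_{r+1}) is achieved by the complete r-partite Turán graph T(n, r) with parts as balanced as possible, and is at most (1 − 1/r) · n^2/2. For r = 6, n = 320: the density bound is (5/6) · 102400/2 = 128000/3 ≈ 42666.6667. The integer-valued extremum is e(T(320, 6)) = 42666, which is strictly less than the density bound 128000/3 since 6 ∤ 320 (the parts of T(320, 6) cannot all be equal).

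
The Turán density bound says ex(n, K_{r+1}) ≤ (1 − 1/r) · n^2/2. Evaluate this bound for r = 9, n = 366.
Turán density bound = (8/9) · 366^2/2 = 59536

Turán's theorem: ex(n, K_{r+1}) is achieved by the complete r-partite Turán graph T(n, r) with parts as balanced as possible, and is at most (1 − 1/r) · n^2/2. For r = 9, n = 366: the density bound is (8/9) · 133956/2 = 59536. The integer-valued extremum is e(T(366, 9)) = 59535, which is strictly less than the density bound 59536 since 9 ∤ 366 (the parts of T(366, 9) cannot all be equal).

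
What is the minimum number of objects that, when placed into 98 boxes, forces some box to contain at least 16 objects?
n = (16 − 1)·98 + 1 = 1471

By the generalised pigeonhole principle, to guarantee some box contains ≥ r objects we need more than (r − 1) · k objects total. Threshold: n = (r − 1) · k + 1. With r = 16 and k = 98: n = 15 · 98 + 1 = 1470 + 1 = 1471. For n = 1470 = 15 · 98, we can put exactly 15 objects in every box, avoiding 16 in any single one — so 1471 is tight.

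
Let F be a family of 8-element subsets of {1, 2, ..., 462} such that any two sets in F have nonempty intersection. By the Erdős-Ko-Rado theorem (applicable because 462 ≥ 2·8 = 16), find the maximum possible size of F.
max |F| = C(461, 7) = 838684899367380

Erdős-Ko-Rado (1961): when n ≥ 2k, max |F| = C(n−1, k−1). The bound is attained by the star {A : i ∈ A} for any fixed i ∈ [n]. Here C(462−1, 8−1) = C(461, 7) = 838684899367380.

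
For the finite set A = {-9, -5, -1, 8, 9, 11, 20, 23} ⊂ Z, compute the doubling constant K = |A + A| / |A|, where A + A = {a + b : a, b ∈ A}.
K = |A + A| / |A| = 31/8

Enumerate A + A = {a + b : a, b ∈ A}. With |A| = 8, there are |A|^2 = 64 ordered sum pairs; collecting distinct values, A + A = {-18, -14, -10, -6, -2, -1, 0, 2, 3, 4, 6, 7, 8, 10, 11, 14, 15, 16, 17, 18, 19, 20, 22, 28, 29, 31, 32, 34, 40, 43, 46}, so |A + A| = 31. Thus K = 31/8. For comparison, the minimum possible |A + A| over all 8-element sets is 2·8 − 1 = 15 (so min K = 15/8), attained only by arithmetic progressions.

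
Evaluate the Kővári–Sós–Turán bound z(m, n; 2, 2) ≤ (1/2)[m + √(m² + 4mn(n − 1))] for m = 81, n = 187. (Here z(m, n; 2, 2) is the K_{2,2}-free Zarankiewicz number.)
z(81, 187; 2, 2) ≤ (1/2)[81 + √(81² + 4·81·187·186)] = (1/2)[81 + √11275929] = 1719.4825

Kővári–Sós–Turán: let r_1, ..., r_81 be the row sums and z = Σ r_i the total number of 1s. Each pair of columns can share at most one row with both entries 1 (else a 2×2 all-ones block appears), so Σ_i C(r_i, 2) ≤ C(187, 2) = 17391. By convexity Σ_i C(r_i, 2) ≥ 81·C(z/81, 2) = z(z − 81)/(2·81), giving z² − 81z − 81·187·186 ≤ 0 and hence z ≤ (1/2)[81 + √(6561 + 4·2817342)] = (1/2)[81 + √11275929] ≈ (1/2)(81 + 3357.965) = 1719.4825.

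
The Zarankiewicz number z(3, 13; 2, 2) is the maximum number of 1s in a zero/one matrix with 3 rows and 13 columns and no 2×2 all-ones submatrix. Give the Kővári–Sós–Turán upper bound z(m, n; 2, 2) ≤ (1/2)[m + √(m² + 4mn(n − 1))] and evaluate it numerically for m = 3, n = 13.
z(3, 13; 2, 2) ≤ (1/2)[3 + √(3² + 4·3·13·12)] = (1/2)[3 + √1881] = 23.1852

Kővári–Sós–Turán: let r_1, ..., r_3 be the row sums and z = Σ r_i the total number of 1s. Each pair of columns can share at most one row with both entries 1 (else a 2×2 all-ones block appears), so Σ_i C(r_i, 2) ≤ C(13, 2) = 78. By convexity Σ_i C(r_i, 2) ≥ 3·C(z/3, 2) = z(z − 3)/(2·3), giving z² − 3z − 3·13·12 ≤ 0 and hence z ≤ (1/2)[3 + √(9 + 4·468)] = (1/2)[3 + √1881] ≈ (1/2)(3 + 43.3705) = 23.1852.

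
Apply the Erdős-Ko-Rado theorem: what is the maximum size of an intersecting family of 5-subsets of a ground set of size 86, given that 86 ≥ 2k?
max |F| = C(85, 4) = 2024785

Erdős-Ko-Rado (1961): when n ≥ 2k, max |F| = C(n−1, k−1). The bound is attained by the star {A : i ∈ A} for any fixed i ∈ [n]. Here C(86−1, 5−1) = C(85, 4) = 2024785.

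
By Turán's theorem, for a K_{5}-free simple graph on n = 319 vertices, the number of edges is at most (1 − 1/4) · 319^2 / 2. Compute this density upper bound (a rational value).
Turán density bound = (3/4) · 319^2/2 = 305283/8 ≈ 38160.375

Turán's theorem: ex(n, K_{r+1}) is achieved by the complete r-partite Turán graph T(n, r) with parts as balanced as possible, and is at most (1 − 1/r) · n^2/2. For r = 4, n = 319: the density bound is (3/4) · 101761/2 = 305283/8 ≈ 38160.375. The integer-valued extremum is e(T(319, 4)) = 38160, which is strictly less than the density bound 305283/8 since 4 ∤ 319 (the parts of T(319, 4) cannot all be equal).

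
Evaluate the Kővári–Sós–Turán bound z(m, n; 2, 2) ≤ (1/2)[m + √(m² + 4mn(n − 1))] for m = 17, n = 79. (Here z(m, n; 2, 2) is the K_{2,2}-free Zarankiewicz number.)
z(17, 79; 2, 2) ≤ (1/2)[17 + √(17² + 4·17·79·78)] = (1/2)[17 + √419305] = 332.2688

Kővári–Sós–Turán: let r_1, ..., r_17 be the row sums and z = Σ r_i the total number of 1s. Each pair of columns can share at most one row with both entries 1 (else a 2×2 all-ones block appears), so Σ_i C(r_i, 2) ≤ C(79, 2) = 3081. By convexity Σ_i C(r_i, 2) ≥ 17·C(z/17, 2) = z(z − 17)/(2·17), giving z² − 17z − 17·79·78 ≤ 0 and hence z ≤ (1/2)[17 + √(289 + 4·104754)] = (1/2)[17 + √419305] ≈ (1/2)(17 + 647.5376) = 332.2688.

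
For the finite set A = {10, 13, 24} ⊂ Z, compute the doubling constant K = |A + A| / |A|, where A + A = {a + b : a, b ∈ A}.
K = |A + A| / |A| = 6/3 = 2

Enumerate A + A = {a + b : a, b ∈ A}. With |A| = 3, there are |A|^2 = 9 ordered sum pairs; collecting distinct values, A + A = {20, 23, 26, 34, 37, 48}, so |A + A| = 6. Thus K = 6/3 = 2. For comparison, the minimum possible |A + A| over all 3-element sets is 2·3 − 1 = 5 (so min K = 5/3), attained only by arithmetic progressions.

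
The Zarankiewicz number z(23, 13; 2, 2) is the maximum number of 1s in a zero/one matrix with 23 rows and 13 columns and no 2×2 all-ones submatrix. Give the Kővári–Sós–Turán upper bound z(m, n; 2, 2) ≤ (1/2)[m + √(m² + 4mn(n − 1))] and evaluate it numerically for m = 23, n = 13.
z(23, 13; 2, 2) ≤ (1/2)[23 + √(23² + 4·23·13·12)] = (1/2)[23 + √14881] = 72.4939

Kővári–Sós–Turán: let r_1, ..., r_23 be the row sums and z = Σ r_i the total number of 1s. Each pair of columns can share at most one row with both entries 1 (else a 2×2 all-ones block appears), so Σ_i C(r_i, 2) ≤ C(13, 2) = 78. By convexity Σ_i C(r_i, 2) ≥ 23·C(z/23, 2) = z(z − 23)/(2·23), giving z² − 23z − 23·13·12 ≤ 0 and hence z ≤ (1/2)[23 + √(529 + 4·3588)] = (1/2)[23 + √14881] ≈ (1/2)(23 + 121.9877) = 72.4939.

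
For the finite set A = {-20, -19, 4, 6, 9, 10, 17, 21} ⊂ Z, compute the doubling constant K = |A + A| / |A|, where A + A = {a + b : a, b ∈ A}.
K = |A + A| / |A| = 34/8 = 17/4

Enumerate A + A = {a + b : a, b ∈ A}. With |A| = 8, there are |A|^2 = 64 ordered sum pairs; collecting distinct values, A + A = {-40, -39, -38, -16, -15, -14, -13, -11, -10, -9, -3, -2, 1, 2, 8, 10, 12, 13, 14, 15, 16, 18, 19, 20, 21, 23, 25, 26, 27, 30, 31, 34, 38, 42}, so |A + A| = 34. Thus K = 34/8 = 17/4. For comparison, the minimum possible |A + A| over all 8-element sets is 2·8 − 1 = 15 (so min K = 15/8), attained only by arithmetic progressions.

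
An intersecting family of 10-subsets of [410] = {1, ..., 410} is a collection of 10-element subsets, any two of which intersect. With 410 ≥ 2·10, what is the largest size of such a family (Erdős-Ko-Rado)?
max |F| = C(409, 9) = 807704943939438831

Erdős-Ko-Rado (1961): when n ≥ 2k, max |F| = C(n−1, k−1). The bound is attained by the star {A : i ∈ A} for any fixed i ∈ [n]. Here C(410−1, 10−1) = C(409, 9) = 807704943939438831.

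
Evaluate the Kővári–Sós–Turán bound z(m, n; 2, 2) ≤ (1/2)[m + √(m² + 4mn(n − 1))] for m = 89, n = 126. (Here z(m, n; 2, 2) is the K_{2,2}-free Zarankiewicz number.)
z(89, 126; 2, 2) ≤ (1/2)[89 + √(89² + 4·89·126·125)] = (1/2)[89 + √5614921] = 1229.2912

Kővári–Sós–Turán: let r_1, ..., r_89 be the row sums and z = Σ r_i the total number of 1s. Each pair of columns can share at most one row with both entries 1 (else a 2×2 all-ones block appears), so Σ_i C(r_i, 2) ≤ C(126, 2) = 7875. By convexity Σ_i C(r_i, 2) ≥ 89·C(z/89, 2) = z(z − 89)/(2·89), giving z² − 89z − 89·126·125 ≤ 0 and hence z ≤ (1/2)[89 + √(7921 + 4·1401750)] = (1/2)[89 + √5614921] ≈ (1/2)(89 + 2369.5825) = 1229.2912.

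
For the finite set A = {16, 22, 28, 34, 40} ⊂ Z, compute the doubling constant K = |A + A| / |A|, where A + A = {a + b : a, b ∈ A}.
K = |A + A| / |A| = 9/5

Enumerate A + A = {a + b : a, b ∈ A}. With |A| = 5, there are |A|^2 = 25 ordered sum pairs; collecting distinct values, A + A = {32, 38, 44, 50, 56, 62, 68, 74, 80}, so |A + A| = 9. Thus K = 9/5. Here |A + A| = 2|A| − 1 = 9, the minimum possible — so K = 9/5 is minimal, which holds iff A is an arithmetic progression.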